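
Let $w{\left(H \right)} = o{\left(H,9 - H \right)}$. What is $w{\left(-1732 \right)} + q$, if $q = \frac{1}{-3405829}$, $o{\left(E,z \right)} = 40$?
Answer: $\frac{136233159}{3405829} \approx 40.0$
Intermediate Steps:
$w{\left(H \right)} = 40$
$q = - \frac{1}{3405829} \approx -2.9361 \cdot 10^{-7}$
$w{\left(-1732 \right)} + q = 40 - \frac{1}{3405829} = \frac{136233159}{3405829}$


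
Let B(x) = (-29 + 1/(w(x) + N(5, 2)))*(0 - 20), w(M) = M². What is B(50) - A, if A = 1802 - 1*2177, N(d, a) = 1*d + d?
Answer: 239703/251 ≈ 954.99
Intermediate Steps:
N(d, a) = 2*d (N(d, a) = d + d = 2*d)
B(x) = 580 - 20/(10 + x²) (B(x) = (-29 + 1/(x² + 2*5))*(0 - 20) = (-29 + 1/(x² + 10))*(-20) = (-29 + 1/(10 + x²))*(-20) = 580 - 20/(10 + x²))
A = -375 (A = 1802 - 2177 = -375)
B(50) - A = 20*(289 + 29*50²)/(10 + 50²) - 1*(-375) = 20*(289 + 29*2500)/(10 + 2500) + 375 = 20*(289 + 72500)/2510 + 375 = 20*(1/2510)*72789 + 375 = 145578/251 + 375 = 239703/251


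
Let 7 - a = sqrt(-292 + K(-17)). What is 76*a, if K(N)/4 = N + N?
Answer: 532 - 152*I*sqrt(107) ≈ 532.0 - 1572.3*I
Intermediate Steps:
K(N) = 8*N (K(N) = 4*(N + N) = 4*(2*N) = 8*N)
a = 7 - 2*I*sqrt(107) (a = 7 - sqrt(-292 + 8*(-17)) = 7 - sqrt(-292 - 136) = 7 - sqrt(-428) = 7 - 2*I*sqrt(107) ≈ 7.0 - 20.688*I)
76*a = 76*(7 - 2*I*sqrt(107)) = 532 - 152*I*sqrt(107)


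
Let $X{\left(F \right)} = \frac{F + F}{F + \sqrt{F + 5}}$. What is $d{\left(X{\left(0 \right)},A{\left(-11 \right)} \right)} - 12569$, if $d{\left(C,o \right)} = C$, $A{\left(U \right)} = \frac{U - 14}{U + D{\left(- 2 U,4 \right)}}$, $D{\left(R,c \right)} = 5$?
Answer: $-12569$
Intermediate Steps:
$X{\left(F \right)} = \frac{2 F}{F + \sqrt{5 + F}}$
$A{\left(U \right)} = \frac{-14 + U}{5 + U}$ ($A{\left(U \right)} = \frac{U - 14}{U + 5} = \frac{-14 + U}{5 + U}$)
$d{\left(X{\left(0 \right)},A{\left(-11 \right)} \right)} - 12569 = 2 \cdot 0 \frac{1}{0 + \sqrt{5 + 0}} - 12569 = 2 \cdot 0 \frac{1}{0 + \sqrt{5}} - 12569 = 2 \cdot 0 \frac{1}{\sqrt{5}} - 12569 = 2 \cdot 0 \frac{\sqrt{5}}{5} - 12569 = 0 - 12569 = -12569$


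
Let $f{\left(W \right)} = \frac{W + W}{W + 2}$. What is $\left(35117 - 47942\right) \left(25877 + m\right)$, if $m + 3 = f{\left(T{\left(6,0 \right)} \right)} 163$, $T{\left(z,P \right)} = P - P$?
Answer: $-331834050$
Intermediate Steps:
$T{\left(z,P \right)} = 0$
$f{\left(W \right)} = \frac{2 W}{2 + W}$
$m = -3$ ($m = -3 + 2 \cdot 0 \frac{1}{2 + 0} \cdot 163 = -3 + 2 \cdot 0 \cdot \frac{1}{2} \cdot 163 = -3 + 0 \cdot 163 = -3 + 0 = -3$)
$\left(35117 - 47942\right) \left(25877 + m\right) = \left(35117 - 47942\right) \left(25877 - 3\right) = \left(-12825\right) 25874 = -331834050$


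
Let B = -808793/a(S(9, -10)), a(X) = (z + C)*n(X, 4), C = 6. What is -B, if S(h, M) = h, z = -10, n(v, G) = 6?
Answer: -808793/24 ≈ -33700.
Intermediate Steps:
a(X) = -24 (a(X) = (-10 + 6)*6 = -4*6 = -24)
B = 808793/24 (B = -808793/(-24) = -808793*(-1/24) = 808793/24 ≈ 33700.)
-B = -1*808793/24 = -808793/24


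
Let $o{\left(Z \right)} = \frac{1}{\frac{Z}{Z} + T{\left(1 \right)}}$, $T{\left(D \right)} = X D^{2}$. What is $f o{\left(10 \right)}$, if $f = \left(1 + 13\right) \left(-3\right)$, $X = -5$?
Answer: $\frac{21}{2} \approx 10.5$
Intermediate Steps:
$T{\left(D \right)} = - 5 D^{2}$
$f = -42$ ($f = 14 \left(-3\right) = -42$)
$o{\left(Z \right)} = - \frac{1}{4}$ ($o{\left(Z \right)} = \frac{1}{\frac{Z}{Z} - 5 \cdot 1^{2}} = \frac{1}{1 - 5} = \frac{1}{-4} = - \frac{1}{4}$)
$f o{\left(10 \right)} = \left(-42\right) \left(- \frac{1}{4}\right) = \frac{21}{2}$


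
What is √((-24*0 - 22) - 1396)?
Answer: I*√1418 ≈ 37.656*I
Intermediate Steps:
√((-24*0 - 22) - 1396) = √((0 - 22) - 1396) = √(-22 - 1396) = √(-1418) = I*√1418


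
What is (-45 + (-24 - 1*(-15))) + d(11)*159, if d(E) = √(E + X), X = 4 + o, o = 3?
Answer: -54 + 477*√2 ≈ 620.58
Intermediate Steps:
X = 7 (X = 4 + 3 = 7)
d(E) = √(7 + E) (d(E) = √(E + 7) = √(7 + E))
(-45 + (-24 - 1*(-15))) + d(11)*159 = (-45 + (-24 - 1*(-15))) + √(7 + 11)*159 = (-45 + (-24 + 15)) + √18*159 = (-45 - 9) + (3*√2)*159 = -54 + 477*√2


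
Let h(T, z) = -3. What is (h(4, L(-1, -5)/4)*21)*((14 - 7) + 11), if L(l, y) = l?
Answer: -1134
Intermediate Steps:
(h(4, L(-1, -5)/4)*21)*((14 - 7) + 11) = (-3*21)*((14 - 7) + 11) = -63*(7 + 11) = -63*18 = -1134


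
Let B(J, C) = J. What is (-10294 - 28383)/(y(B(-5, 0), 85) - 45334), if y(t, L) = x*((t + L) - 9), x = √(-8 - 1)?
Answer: 1753383118/2055216925 + 8238201*I/2055216925 ≈ 0.85314 + 0.0040084*I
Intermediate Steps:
x = 3*I (x = √(-9) = 3*I ≈ 3.0*I)
y(t, L) = 3*I*(-9 + L + t) (y(t, L) = (3*I)*((t + L) - 9) = (3*I)*((L + t) - 9) = (3*I)*(-9 + L + t) = 3*I*(-9 + L + t))
(-10294 - 28383)/(y(B(-5, 0), 85) - 45334) = (-10294 - 28383)/(3*I*(-9 + 85 - 5) - 45334) = -38677/(3*I*71 - 45334) = -38677/(213*I - 45334) = -38677*(-45334 - 213*I)/2055216925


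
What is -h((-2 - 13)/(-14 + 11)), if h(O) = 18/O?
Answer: -18/5 ≈ -3.6000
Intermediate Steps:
-h((-2 - 13)/(-14 + 11)) = -18/((-2 - 13)/(-14 + 11)) = -18/((-15/(-3))) = -18/((-15*(-⅓))) = -18/5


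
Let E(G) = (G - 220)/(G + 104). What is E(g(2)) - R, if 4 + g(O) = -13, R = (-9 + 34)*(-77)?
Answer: 55746/29 ≈ 1922.3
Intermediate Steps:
R = -1925 (R = 25*(-77) = -1925)
g(O) = -17 (g(O) = -4 - 13 = -17)
E(G) = (-220 + G)/(104 + G)
E(g(2)) - R = (-220 - 17)/(104 - 17) - 1*(-1925) = -237/87 + 1925 = (1/87)*(-237) + 1925 = -79/29 + 1925 = 55746/29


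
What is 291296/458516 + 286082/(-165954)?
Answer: -10353929741/9511570533 ≈ -1.0886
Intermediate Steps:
291296/458516 + 286082/(-165954) = 291296*(1/458516) + 286082*(-1/165954) = 72824/114629 - 143041/82977 = -10353929741/9511570533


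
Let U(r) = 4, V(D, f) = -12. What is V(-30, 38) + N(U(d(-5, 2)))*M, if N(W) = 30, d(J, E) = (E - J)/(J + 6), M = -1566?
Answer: -46992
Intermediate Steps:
d(J, E) = (E - J)/(6 + J)
V(-30, 38) + N(U(d(-5, 2)))*M = -12 + 30*(-1566) = -12 - 46980 = -46992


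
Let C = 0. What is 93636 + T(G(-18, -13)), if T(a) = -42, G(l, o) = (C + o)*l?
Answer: 93594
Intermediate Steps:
G(l, o) = l*o (G(l, o) = (0 + o)*l = o*l = l*o)
93636 + T(G(-18, -13)) = 93636 - 42 = 93594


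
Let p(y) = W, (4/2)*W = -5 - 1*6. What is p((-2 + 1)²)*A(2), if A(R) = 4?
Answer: -22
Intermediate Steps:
W = -11/2 (W = (-5 - 1*6)/2 = (-5 - 6)/2 = (½)*(-11) = -11/2 ≈ -5.5000)
p(y) = -11/2
p((-2 + 1)²)*A(2) = -11/2*4 = -22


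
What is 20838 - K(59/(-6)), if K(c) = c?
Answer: 125087/6 ≈ 20848.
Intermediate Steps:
20838 - K(59/(-6)) = 20838 - 59/(-6) = 20838 - 59*(-1)/6 = 20838 - 1*(-59/6) = 20838 + 59/6 = 125087/6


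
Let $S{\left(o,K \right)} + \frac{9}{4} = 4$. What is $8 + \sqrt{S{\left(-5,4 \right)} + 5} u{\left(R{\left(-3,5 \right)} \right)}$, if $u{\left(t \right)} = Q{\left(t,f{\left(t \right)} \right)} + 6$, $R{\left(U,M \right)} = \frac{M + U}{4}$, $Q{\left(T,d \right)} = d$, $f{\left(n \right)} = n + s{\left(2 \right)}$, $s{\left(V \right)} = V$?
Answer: $8 + \frac{51 \sqrt{3}}{4} \approx 30.084$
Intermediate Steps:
$f{\left(n \right)} = 2 + n$ ($f{\left(n \right)} = n + 2 = 2 + n$)
$S{\left(o,K \right)} = \frac{7}{4}$ ($S{\left(o,K \right)} = - \frac{9}{4} + 4 = \frac{7}{4}$)
$R{\left(U,M \right)} = \frac{M}{4} + \frac{U}{4}$ ($R{\left(U,M \right)} = \left(M + U\right) \frac{1}{4} = \frac{M}{4} + \frac{U}{4}$)
$u{\left(t \right)} = 8 + t$ ($u{\left(t \right)} = \left(2 + t\right) + 6 = 8 + t$)
$8 + \sqrt{S{\left(-5,4 \right)} + 5} u{\left(R{\left(-3,5 \right)} \right)} = 8 + \sqrt{\frac{7}{4} + 5} \left(8 + \left(\frac{1}{4} \cdot 5 + \frac{1}{4} \left(-3\right)\right)\right) = 8 + \sqrt{\frac{27}{4}} \left(8 + \left(\frac{5}{4} - \frac{3}{4}\right)\right) = 8 + \frac{3 \sqrt{3}}{2} \left(8 + \frac{1}{2}\right) = 8 + \frac{3 \sqrt{3}}{2} \cdot \frac{17}{2} = 8 + \frac{51 \sqrt{3}}{4}$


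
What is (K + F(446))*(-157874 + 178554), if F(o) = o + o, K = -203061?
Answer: -4180854920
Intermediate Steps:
F(o) = 2*o
(K + F(446))*(-157874 + 178554) = (-203061 + 2*446)*(-157874 + 178554) = (-203061 + 892)*20680 = -202169*20680 = -4180854920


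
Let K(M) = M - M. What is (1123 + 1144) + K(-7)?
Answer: 2267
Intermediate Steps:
K(M) = 0
(1123 + 1144) + K(-7) = (1123 + 1144) + 0 = 2267 + 0 = 2267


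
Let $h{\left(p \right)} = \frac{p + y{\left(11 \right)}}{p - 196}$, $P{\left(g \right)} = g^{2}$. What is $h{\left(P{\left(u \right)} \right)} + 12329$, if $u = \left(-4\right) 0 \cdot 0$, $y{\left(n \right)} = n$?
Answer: $\frac{2416473}{196} \approx 12329.0$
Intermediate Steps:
$u = 0$ ($u = 0 \cdot 0 = 0$)
$h{\left(p \right)} = \frac{11 + p}{-196 + p}$ ($h{\left(p \right)} = \frac{p + 11}{p - 196} = \frac{11 + p}{-196 + p}$)
$h{\left(P{\left(u \right)} \right)} + 12329 = \frac{11 + 0^{2}}{-196 + 0^{2}} + 12329 = \frac{11 + 0}{-196 + 0} + 12329 = \frac{1}{-196} \cdot 11 + 12329 = \left(- \frac{1}{196}\right) 11 + 12329 = - \frac{11}{196} + 12329 = \frac{2416473}{196}$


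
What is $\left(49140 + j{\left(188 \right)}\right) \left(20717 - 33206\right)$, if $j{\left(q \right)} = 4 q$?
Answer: $-623101188$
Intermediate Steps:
$\left(49140 + j{\left(188 \right)}\right) \left(20717 - 33206\right) = \left(49140 + 4 \cdot 188\right) \left(20717 - 33206\right) = \left(49140 + 752\right) \left(-12489\right) = 49892 \left(-12489\right) = -623101188$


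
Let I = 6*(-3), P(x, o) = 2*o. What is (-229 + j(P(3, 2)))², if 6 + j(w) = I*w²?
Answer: 273529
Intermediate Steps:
I = -18
j(w) = -6 - 18*w²
(-229 + j(P(3, 2)))² = (-229 + (-6 - 18*(2*2)²))² = (-229 + (-6 - 18*4²))² = (-229 + (-6 - 18*16))² = (-229 + (-6 - 288))² = (-229 - 294)² = (-523)² = 273529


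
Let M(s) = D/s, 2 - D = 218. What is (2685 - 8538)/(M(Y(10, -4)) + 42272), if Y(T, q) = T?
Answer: -29265/211252 ≈ -0.13853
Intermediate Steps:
D = -216 (D = 2 - 1*218 = 2 - 218 = -216)
M(s) = -216/s
(2685 - 8538)/(M(Y(10, -4)) + 42272) = (2685 - 8538)/(-216/10 + 42272) = -5853/(-216*⅒ + 42272) = -5853/(-108/5 + 42272) = -5853/211252/5 = -5853*5/211252 = -29265/211252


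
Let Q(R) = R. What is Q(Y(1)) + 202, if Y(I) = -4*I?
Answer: 198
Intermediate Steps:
Q(Y(1)) + 202 = -4*1 + 202 = -4 + 202 = 198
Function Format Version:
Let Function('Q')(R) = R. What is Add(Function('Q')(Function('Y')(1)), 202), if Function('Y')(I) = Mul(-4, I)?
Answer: 198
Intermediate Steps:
Add(Function('Q')(Function('Y')(1)), 202) = Add(Mul(-4, 1), 202) = Add(-4, 202) = 198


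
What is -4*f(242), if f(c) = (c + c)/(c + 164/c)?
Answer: -58564/7341 ≈ -7.9777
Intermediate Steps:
f(c) = 2*c/(c + 164/c) (f(c) = (2*c)/(c + 164/c) = 2*c/(c + 164/c))
-4*f(242) = -8*242²/(164 + 242²) = -8*58564/(164 + 58564) = -8*58564/58728 = -4*14641/7341 = -58564/7341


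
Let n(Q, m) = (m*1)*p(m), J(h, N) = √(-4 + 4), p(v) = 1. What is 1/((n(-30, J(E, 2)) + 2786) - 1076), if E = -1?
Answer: 1/1710 ≈ 0.00058480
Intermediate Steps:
J(h, N) = 0 (J(h, N) = √0 = 0)
n(Q, m) = m (n(Q, m) = (m*1)*1 = m*1 = m)
1/((n(-30, J(E, 2)) + 2786) - 1076) = 1/((0 + 2786) - 1076) = 1/(2786 - 1076) = 1/1710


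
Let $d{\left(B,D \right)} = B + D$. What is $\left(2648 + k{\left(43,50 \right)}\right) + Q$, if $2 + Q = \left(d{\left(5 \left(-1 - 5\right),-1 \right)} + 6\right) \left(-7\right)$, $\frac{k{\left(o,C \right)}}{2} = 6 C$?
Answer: $3421$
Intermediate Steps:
$k{\left(o,C \right)} = 12 C$ ($k{\left(o,C \right)} = 2 \cdot 6 C = 12 C$)
$Q = 173$ ($Q = -2 + \left(\left(5 \left(-1 - 5\right) - 1\right) + 6\right) \left(-7\right) = -2 + \left(\left(5 \left(-6\right) - 1\right) + 6\right) \left(-7\right) = -2 + \left(\left(-30 - 1\right) + 6\right) \left(-7\right) = -2 + \left(-31 + 6\right) \left(-7\right) = -2 - -175 = -2 + 175 = 173$)
$\left(2648 + k{\left(43,50 \right)}\right) + Q = \left(2648 + 12 \cdot 50\right) + 173 = \left(2648 + 600\right) + 173 = 3248 + 173 = 3421$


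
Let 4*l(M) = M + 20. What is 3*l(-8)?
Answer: 9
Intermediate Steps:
l(M) = 5 + M/4 (l(M) = (M + 20)/4 = (20 + M)/4 = 5 + M/4)
3*l(-8) = 3*(5 + (¼)*(-8)) = 3*(5 - 2) = 3*3 = 9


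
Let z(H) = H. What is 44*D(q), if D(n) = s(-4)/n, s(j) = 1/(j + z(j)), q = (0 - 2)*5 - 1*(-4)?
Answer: 11/12 ≈ 0.91667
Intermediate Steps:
q = -6 (q = -2*5 + 4 = -10 + 4 = -6)
s(j) = 1/(2*j) (s(j) = 1/(j + j) = 1/(2*j))
D(n) = -1/(8*n) (D(n) = ((½)/(-4))/n = ((½)*(-¼))/n = -1/(8*n))
44*D(q) = 44*(-⅛/(-6)) = 44*(-⅛*(-⅙)) = 44*(1/48) = 11/12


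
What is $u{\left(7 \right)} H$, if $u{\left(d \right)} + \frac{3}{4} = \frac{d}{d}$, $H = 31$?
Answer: $\frac{31}{4} \approx 7.75$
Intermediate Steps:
$u{\left(d \right)} = \frac{1}{4}$ ($u{\left(d \right)} = - \frac{3}{4} + \frac{d}{d} = - \frac{3}{4} + 1 = \frac{1}{4}$)
$u{\left(7 \right)} H = \frac{1}{4} \cdot 31 = \frac{31}{4}$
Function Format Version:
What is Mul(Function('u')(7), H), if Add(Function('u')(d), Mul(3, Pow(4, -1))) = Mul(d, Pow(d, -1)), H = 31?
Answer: Rational(31, 4) ≈ 7.7500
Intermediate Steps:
Function('u')(d) = Rational(1, 4) (Function('u')(d) = Add(Rational(-3, 4), Mul(d, Pow(d, -1))) = Add(Rational(-3, 4), 1) = Rational(1, 4))
Mul(Function('u')(7), H) = Mul(Rational(1, 4), 31) = Rational(31, 4)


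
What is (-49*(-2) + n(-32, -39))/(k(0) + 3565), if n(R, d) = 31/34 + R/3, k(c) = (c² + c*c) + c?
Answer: 9001/363630 ≈ 0.024753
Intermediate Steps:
k(c) = c + 2*c² (k(c) = (c² + c²) + c = 2*c² + c = c + 2*c²)
n(R, d) = 31/34 + R/3 (n(R, d) = 31*(1/34) + R*(⅓) = 31/34 + R/3)
(-49*(-2) + n(-32, -39))/(k(0) + 3565) = (-49*(-2) + (31/34 + (⅓)*(-32)))/(0*(1 + 2*0) + 3565) = (98 + (31/34 - 32/3))/(0*(1 + 0) + 3565) = (98 - 995/102)/(0*1 + 3565) = 9001/(102*(0 + 3565)) = (9001/102)/3565 = (9001/102)*(1/3565) = 9001/363630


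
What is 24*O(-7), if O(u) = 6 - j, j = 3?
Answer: 72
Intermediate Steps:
O(u) = 3 (O(u) = 6 - 1*3 = 6 - 3 = 3)
24*O(-7) = 24*3 = 72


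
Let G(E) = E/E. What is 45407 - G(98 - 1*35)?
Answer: 45406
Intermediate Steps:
G(E) = 1
45407 - G(98 - 1*35) = 45407 - 1*1 = 45407 - 1 = 45406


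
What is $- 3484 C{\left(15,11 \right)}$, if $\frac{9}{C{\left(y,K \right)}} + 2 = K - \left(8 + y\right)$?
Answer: $\frac{15678}{7} \approx 2239.7$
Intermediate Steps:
$C{\left(y,K \right)} = \frac{9}{-10 + K - y}$ ($C{\left(y,K \right)} = \frac{9}{-2 - \left(8 + y - K\right)} = \frac{9}{-10 + K - y}$)
$- 3484 C{\left(15,11 \right)} = - 3484 \left(- \frac{9}{10 + 15 - 11}\right) = - 3484 \left(- \frac{9}{14}\right) = - 3484 \left(\left(-9\right) \frac{1}{14}\right) = \left(-3484\right) \left(- \frac{9}{14}\right) = \frac{15678}{7}$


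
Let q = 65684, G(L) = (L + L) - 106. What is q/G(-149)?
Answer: -16421/101 ≈ -162.58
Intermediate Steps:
G(L) = -106 + 2*L (G(L) = 2*L - 106 = -106 + 2*L)
q/G(-149) = 65684/(-106 + 2*(-149)) = 65684/(-106 - 298) = 65684/(-404) = 65684*(-1/404) = -16421/101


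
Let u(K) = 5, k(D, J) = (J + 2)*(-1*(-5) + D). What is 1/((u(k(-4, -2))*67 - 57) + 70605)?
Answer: 1/70883 ≈ 1.4108e-5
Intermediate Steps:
k(D, J) = (2 + J)*(5 + D)
1/((u(k(-4, -2))*67 - 57) + 70605) = 1/((5*67 - 57) + 70605) = 1/((335 - 57) + 70605) = 1/(278 + 70605) = 1/70883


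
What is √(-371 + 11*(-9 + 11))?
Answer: I*√349 ≈ 18.682*I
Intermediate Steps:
√(-371 + 11*(-9 + 11)) = √(-371 + 11*2) = √(-371 + 22) = √(-349) = I*√349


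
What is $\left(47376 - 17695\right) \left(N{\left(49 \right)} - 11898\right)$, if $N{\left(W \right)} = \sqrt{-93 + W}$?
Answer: $-353144538 + 59362 i \sqrt{11} \approx -3.5314 \cdot 10^{8} + 1.9688 \cdot 10^{5} i$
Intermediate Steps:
$\left(47376 - 17695\right) \left(N{\left(49 \right)} - 11898\right) = \left(47376 - 17695\right) \left(\sqrt{-93 + 49} - 11898\right) = 29681 \left(\sqrt{-44} - 11898\right) = 29681 \left(2 i \sqrt{11} - 11898\right) = 29681 \left(-11898 + 2 i \sqrt{11}\right) = -353144538 + 59362 i \sqrt{11}$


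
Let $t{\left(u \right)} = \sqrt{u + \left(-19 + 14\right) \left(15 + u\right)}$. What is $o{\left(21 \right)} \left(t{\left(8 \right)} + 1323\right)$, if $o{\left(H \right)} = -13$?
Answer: $-17199 - 13 i \sqrt{107} \approx -17199.0 - 134.47 i$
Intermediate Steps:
$t{\left(u \right)} = \sqrt{-75 - 4 u}$ ($t{\left(u \right)} = \sqrt{u - 5 \left(15 + u\right)} = \sqrt{u - \left(75 + 5 u\right)} = \sqrt{-75 - 4 u}$)
$o{\left(21 \right)} \left(t{\left(8 \right)} + 1323\right) = - 13 \left(\sqrt{-75 - 32} + 1323\right) = - 13 \left(\sqrt{-107} + 1323\right) = - 13 \left(i \sqrt{107} + 1323\right) = - 13 \left(1323 + i \sqrt{107}\right) = -17199 - 13 i \sqrt{107}$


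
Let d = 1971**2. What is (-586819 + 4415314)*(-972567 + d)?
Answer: 11149626447630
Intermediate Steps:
d = 3884841
(-586819 + 4415314)*(-972567 + d) = (-586819 + 4415314)*(-972567 + 3884841) = 3828495*2912274 = 11149626447630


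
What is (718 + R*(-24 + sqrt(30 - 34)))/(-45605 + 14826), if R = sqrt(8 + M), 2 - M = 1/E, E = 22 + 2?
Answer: -718/30779 + sqrt(1434)*(12 - I)/184674 ≈ -0.020867 - 0.00020505*I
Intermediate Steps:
E = 24
M = 47/24 (M = 2 - 1/24 = 47/24 ≈ 1.9583)
R = sqrt(1434)/12 (R = sqrt(8 + 47/24) = sqrt(239/24) = sqrt(1434)/12 ≈ 3.1557)
(718 + R*(-24 + sqrt(30 - 34)))/(-45605 + 14826) = (718 + (sqrt(1434)/12)*(-24 + sqrt(30 - 34)))/(-45605 + 14826) = (718 + (sqrt(1434)/12)*(-24 + sqrt(-4)))/(-30779) = (718 + (sqrt(1434)/12)*(-24 + 2*I))*(-1/30779) = (718 + sqrt(1434)*(-24 + 2*I)/12)*(-1/30779) = -718/30779 - sqrt(1434)*(-24 + 2*I)/369348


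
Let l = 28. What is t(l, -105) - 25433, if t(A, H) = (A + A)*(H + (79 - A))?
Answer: -28457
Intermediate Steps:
t(A, H) = 2*A*(79 + H - A) (t(A, H) = (2*A)*(79 + H - A) = 2*A*(79 + H - A))
t(l, -105) - 25433 = 2*28*(79 - 105 - 1*28) - 25433 = 2*28*(79 - 105 - 28) - 25433 = 2*28*(-54) - 25433 = -3024 - 25433 = -28457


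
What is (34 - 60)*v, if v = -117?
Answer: 3042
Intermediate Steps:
(34 - 60)*v = (34 - 60)*(-117) = -26*(-117) = 3042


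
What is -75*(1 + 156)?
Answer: -11775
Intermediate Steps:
-75*(1 + 156) = -75*157 = -11775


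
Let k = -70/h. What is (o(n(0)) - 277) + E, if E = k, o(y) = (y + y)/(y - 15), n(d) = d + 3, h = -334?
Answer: -92615/334 ≈ -277.29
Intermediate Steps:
n(d) = 3 + d
k = 35/167 (k = -70/(-334) = -70*(-1/334) = 35/167 ≈ 0.20958)
o(y) = 2*y/(-15 + y) (o(y) = (2*y)/(-15 + y) = 2*y/(-15 + y))
E = 35/167 ≈ 0.20958
(o(n(0)) - 277) + E = (2*(3 + 0)/(-15 + (3 + 0)) - 277) + 35/167 = (2*3/(-15 + 3) - 277) + 35/167 = (2*3/(-12) - 277) + 35/167 = (2*3*(-1/12) - 277) + 35/167 = (-½ - 277) + 35/167 = -555/2 + 35/167 = -92615/334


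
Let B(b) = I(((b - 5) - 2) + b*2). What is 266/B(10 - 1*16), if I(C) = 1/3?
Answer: 798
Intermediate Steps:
I(C) = ⅓
B(b) = ⅓
266/B(10 - 1*16) = 266/(⅓) = 266*3 = 798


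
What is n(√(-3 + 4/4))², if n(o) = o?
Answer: -2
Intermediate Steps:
n(√(-3 + 4/4))² = (√(-3 + 4/4))² = (√(-3 + 4*(¼)))² = (√(-3 + 1))² = (√(-2))² = (I*√2)² = -2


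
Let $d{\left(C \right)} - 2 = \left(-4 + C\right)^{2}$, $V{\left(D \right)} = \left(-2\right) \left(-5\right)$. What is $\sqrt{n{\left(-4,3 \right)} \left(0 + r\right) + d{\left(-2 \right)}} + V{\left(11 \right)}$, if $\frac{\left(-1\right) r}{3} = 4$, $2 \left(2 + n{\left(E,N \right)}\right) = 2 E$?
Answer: $10 + \sqrt{110} \approx 20.488$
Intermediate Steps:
$V{\left(D \right)} = 10$
$n{\left(E,N \right)} = -2 + E$ ($n{\left(E,N \right)} = -2 + \frac{2 E}{2} = -2 + E$)
$r = -12$ ($r = \left(-3\right) 4 = -12$)
$d{\left(C \right)} = 2 + \left(-4 + C\right)^{2}$
$\sqrt{n{\left(-4,3 \right)} \left(0 + r\right) + d{\left(-2 \right)}} + V{\left(11 \right)} = \sqrt{\left(-2 - 4\right) \left(0 - 12\right) + \left(2 + \left(-4 - 2\right)^{2}\right)} + 10 = \sqrt{\left(-6\right) \left(-12\right) + \left(2 + \left(-6\right)^{2}\right)} + 10 = \sqrt{72 + \left(2 + 36\right)} + 10 = \sqrt{72 + 38} + 10 = \sqrt{110} + 10 = 10 + \sqrt{110}$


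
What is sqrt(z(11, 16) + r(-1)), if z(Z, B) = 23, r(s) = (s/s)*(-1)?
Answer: sqrt(22) ≈ 4.6904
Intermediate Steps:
r(s) = -1 (r(s) = 1*(-1) = -1)
sqrt(z(11, 16) + r(-1)) = sqrt(23 - 1) = sqrt(22)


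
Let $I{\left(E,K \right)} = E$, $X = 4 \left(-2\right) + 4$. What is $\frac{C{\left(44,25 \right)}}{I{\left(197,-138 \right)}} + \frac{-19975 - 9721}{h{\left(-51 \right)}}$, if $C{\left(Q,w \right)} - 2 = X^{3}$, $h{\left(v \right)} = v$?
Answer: $\frac{5846950}{10047} \approx 581.96$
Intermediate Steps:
$X = -4$ ($X = -8 + 4 = -4$)
$C{\left(Q,w \right)} = -62$ ($C{\left(Q,w \right)} = 2 + \left(-4\right)^{3} = 2 - 64 = -62$)
$\frac{C{\left(44,25 \right)}}{I{\left(197,-138 \right)}} + \frac{-19975 - 9721}{h{\left(-51 \right)}} = - \frac{62}{197} + \frac{-19975 - 9721}{-51} = \left(-62\right) \frac{1}{197} + \left(-19975 - 9721\right) \left(- \frac{1}{51}\right) = - \frac{62}{197} - - \frac{29696}{51} = - \frac{62}{197} + \frac{29696}{51} = \frac{5846950}{10047}$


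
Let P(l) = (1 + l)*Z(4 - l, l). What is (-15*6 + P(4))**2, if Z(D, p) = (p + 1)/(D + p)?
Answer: 112225/16 ≈ 7014.1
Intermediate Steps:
Z(D, p) = (1 + p)/(D + p)
P(l) = (1 + l)*(1/4 + l/4) (P(l) = (1 + l)*((1 + l)/((4 - l) + l)) = (1 + l)*((1 + l)/4) = (1 + l)*(1/4 + l/4))
(-15*6 + P(4))**2 = (-15*6 + (1 + 4)**2/4)**2 = (-90 + (1/4)*5**2)**2 = (-90 + (1/4)*25)**2 = (-90 + 25/4)**2 = (-335/4)**2 = 112225/16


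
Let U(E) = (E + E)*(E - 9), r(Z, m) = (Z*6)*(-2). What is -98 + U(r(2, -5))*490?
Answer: 776062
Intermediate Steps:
r(Z, m) = -12*Z (r(Z, m) = (6*Z)*(-2) = -12*Z)
U(E) = 2*E*(-9 + E) (U(E) = (2*E)*(-9 + E) = 2*E*(-9 + E))
-98 + U(r(2, -5))*490 = -98 + (2*(-12*2)*(-9 - 12*2))*490 = -98 + (2*(-24)*(-9 - 24))*490 = -98 + (2*(-24)*(-33))*490 = -98 + 1584*490 = -98 + 776160 = 776062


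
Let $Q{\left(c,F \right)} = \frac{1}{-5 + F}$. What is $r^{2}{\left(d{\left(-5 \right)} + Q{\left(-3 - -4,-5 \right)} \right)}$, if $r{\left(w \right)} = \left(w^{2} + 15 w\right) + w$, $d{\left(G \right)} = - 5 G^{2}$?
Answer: $\frac{1862790955281}{10000} \approx 1.8628 \cdot 10^{8}$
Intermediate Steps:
$r{\left(w \right)} = w^{2} + 16 w$
$r^{2}{\left(d{\left(-5 \right)} + Q{\left(-3 - -4,-5 \right)} \right)} = \left(\left(- 5 \left(-5\right)^{2} + \frac{1}{-5 - 5}\right) \left(16 + \left(- 5 \left(-5\right)^{2} + \frac{1}{-5 - 5}\right)\right)\right)^{2} = \left(\left(\left(-5\right) 25 + \frac{1}{-10}\right) \left(16 + \left(\left(-5\right) 25 + \frac{1}{-10}\right)\right)\right)^{2} = \left(\left(-125 - \frac{1}{10}\right) \left(16 - \frac{1251}{10}\right)\right)^{2} = \left(- \frac{1251 \left(16 - \frac{1251}{10}\right)}{10}\right)^{2} = \left(\left(- \frac{1251}{10}\right) \left(- \frac{1091}{10}\right)\right)^{2} = \left(\frac{1364841}{100}\right)^{2} = \frac{1862790955281}{10000}$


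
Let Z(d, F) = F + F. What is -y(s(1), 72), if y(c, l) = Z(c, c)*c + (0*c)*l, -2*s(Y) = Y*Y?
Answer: -½ ≈ -0.50000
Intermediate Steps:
Z(d, F) = 2*F
s(Y) = -Y²/2 (s(Y) = -Y*Y/2 = -Y²/2)
y(c, l) = 2*c² (y(c, l) = (2*c)*c + (0*c)*l = 2*c² + 0*l = 2*c² + 0 = 2*c²)
-y(s(1), 72) = -2*(-½*1²)² = -2*(-½*1)² = -2*(-½)² = -2/4 = -1*½ = -½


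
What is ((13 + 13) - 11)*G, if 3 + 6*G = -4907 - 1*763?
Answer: -28365/2 ≈ -14183.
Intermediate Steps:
G = -1891/2 (G = -1/2 + (-4907 - 1*763)/6 = -1/2 + (-4907 - 763)/6 = -1/2 + (1/6)*(-5670) = -1/2 - 945 = -1891/2 ≈ -945.50)
((13 + 13) - 11)*G = ((13 + 13) - 11)*(-1891/2) = (26 - 11)*(-1891/2) = 15*(-1891/2) = -28365/2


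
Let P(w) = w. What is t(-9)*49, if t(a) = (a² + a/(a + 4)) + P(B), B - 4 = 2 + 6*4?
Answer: 27636/5 ≈ 5527.2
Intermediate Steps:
B = 30 (B = 4 + (2 + 6*4) = 4 + (2 + 24) = 4 + 26 = 30)
t(a) = 30 + a² + a/(4 + a) (t(a) = (a² + a/(a + 4)) + 30 = (a² + a/(4 + a)) + 30 = 30 + a² + a/(4 + a))
t(-9)*49 = ((120 + (-9)³ + 4*(-9)² + 31*(-9))/(4 - 9))*49 = ((120 - 729 + 4*81 - 279)/(-5))*49 = -(120 - 729 + 324 - 279)/5*49 = -⅕*(-564)*49 = (564/5)*49 = 27636/5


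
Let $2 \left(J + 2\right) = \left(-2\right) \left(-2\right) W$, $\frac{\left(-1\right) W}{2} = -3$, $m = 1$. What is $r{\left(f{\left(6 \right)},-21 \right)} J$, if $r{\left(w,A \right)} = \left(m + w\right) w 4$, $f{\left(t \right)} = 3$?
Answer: $480$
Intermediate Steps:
$W = 6$ ($W = \left(-2\right) \left(-3\right) = 6$)
$J = 10$ ($J = -2 + \frac{\left(-2\right) \left(-2\right) 6}{2} = -2 + \frac{4 \cdot 6}{2} = -2 + \frac{1}{2} \cdot 24 = -2 + 12 = 10$)
$r{\left(w,A \right)} = 4 w \left(1 + w\right)$ ($r{\left(w,A \right)} = \left(1 + w\right) w 4 = \left(1 + w\right) 4 w = 4 w \left(1 + w\right)$)
$r{\left(f{\left(6 \right)},-21 \right)} J = 4 \cdot 3 \left(1 + 3\right) 10 = 4 \cdot 3 \cdot 4 \cdot 10 = 48 \cdot 10 = 480$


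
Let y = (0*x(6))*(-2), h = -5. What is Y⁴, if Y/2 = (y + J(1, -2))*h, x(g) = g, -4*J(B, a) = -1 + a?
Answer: 50625/16 ≈ 3164.1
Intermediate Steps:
J(B, a) = ¼ - a/4 (J(B, a) = -(-1 + a)/4 = ¼ - a/4)
y = 0 (y = (0*6)*(-2) = 0*(-2) = 0)
Y = -15/2 (Y = 2*((0 + (¼ - ¼*(-2)))*(-5)) = 2*((0 + (¼ + ½))*(-5)) = 2*((0 + ¾)*(-5)) = 2*((¾)*(-5)) = 2*(-15/4) = -15/2 ≈ -7.5000)
Y⁴ = (-15/2)⁴ = 50625/16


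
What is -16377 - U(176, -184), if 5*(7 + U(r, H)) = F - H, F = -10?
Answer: -82024/5 ≈ -16405.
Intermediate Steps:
U(r, H) = -9 - H/5 (U(r, H) = -7 + (-10 - H)/5 = -7 + (-2 - H/5) = -9 - H/5)
-16377 - U(176, -184) = -16377 - (-9 - ⅕*(-184)) = -16377 - (-9 + 184/5) = -16377 - 1*139/5 = -16377 - 139/5 = -82024/5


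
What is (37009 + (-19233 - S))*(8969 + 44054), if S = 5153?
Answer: 669309329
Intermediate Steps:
(37009 + (-19233 - S))*(8969 + 44054) = (37009 + (-19233 - 1*5153))*(8969 + 44054) = (37009 + (-19233 - 5153))*53023 = (37009 - 24386)*53023 = 12623*53023 = 669309329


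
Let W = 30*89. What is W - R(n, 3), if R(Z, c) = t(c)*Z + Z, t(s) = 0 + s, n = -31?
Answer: 2794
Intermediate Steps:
t(s) = s
R(Z, c) = Z + Z*c (R(Z, c) = c*Z + Z = Z*c + Z = Z + Z*c)
W = 2670
W - R(n, 3) = 2670 - (-31)*(1 + 3) = 2670 - (-31)*4 = 2670 - 1*(-124) = 2670 + 124 = 2794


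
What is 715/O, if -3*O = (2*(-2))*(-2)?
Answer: -2145/8 ≈ -268.13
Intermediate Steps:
O = -8/3 (O = -2*(-2)*(-2)/3 = -(-4)*(-2)/3 = -1/3*8 = -8/3 ≈ -2.6667)
715/O = 715/(-8/3) = 715*(-3/8) = -2145/8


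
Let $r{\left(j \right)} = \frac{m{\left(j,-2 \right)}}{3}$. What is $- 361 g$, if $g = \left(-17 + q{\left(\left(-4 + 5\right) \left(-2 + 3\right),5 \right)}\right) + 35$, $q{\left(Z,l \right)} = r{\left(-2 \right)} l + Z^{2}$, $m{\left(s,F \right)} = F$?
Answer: $- \frac{16967}{3} \approx -5655.7$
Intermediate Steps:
$r{\left(j \right)} = - \frac{2}{3}$
$q{\left(Z,l \right)} = Z^{2} - \frac{2 l}{3}$ ($q{\left(Z,l \right)} = - \frac{2 l}{3} + Z^{2} = Z^{2} - \frac{2 l}{3}$)
$g = \frac{47}{3}$ ($g = \left(-17 + \left(\left(\left(-4 + 5\right) \left(-2 + 3\right)\right)^{2} - \frac{10}{3}\right)\right) + 35 = \left(-17 - \left(\frac{10}{3} - \left(1 \cdot 1\right)^{2}\right)\right) + 35 = \left(-17 - \left(\frac{10}{3} - 1^{2}\right)\right) + 35 = \left(-17 + \left(1 - \frac{10}{3}\right)\right) + 35 = \left(-17 - \frac{7}{3}\right) + 35 = - \frac{58}{3} + 35 = \frac{47}{3} \approx 15.667$)
$- 361 g = \left(-361\right) \frac{47}{3} = - \frac{16967}{3}$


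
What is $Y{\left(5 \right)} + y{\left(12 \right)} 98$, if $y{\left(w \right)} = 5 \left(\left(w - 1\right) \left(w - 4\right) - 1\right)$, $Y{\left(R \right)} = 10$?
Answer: $42640$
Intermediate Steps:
$y{\left(w \right)} = -5 + 5 \left(-1 + w\right) \left(-4 + w\right)$ ($y{\left(w \right)} = 5 \left(\left(-1 + w\right) \left(-4 + w\right) - 1\right) = 5 \left(-1 + \left(-1 + w\right) \left(-4 + w\right)\right) = -5 + 5 \left(-1 + w\right) \left(-4 + w\right)$)
$Y{\left(5 \right)} + y{\left(12 \right)} 98 = 10 + \left(15 - 300 + 5 \cdot 12^{2}\right) 98 = 10 + \left(15 - 300 + 5 \cdot 144\right) 98 = 10 + \left(15 - 300 + 720\right) 98 = 10 + 435 \cdot 98 = 10 + 42630 = 42640$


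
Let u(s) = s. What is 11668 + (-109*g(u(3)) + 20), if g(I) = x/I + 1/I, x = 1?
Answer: 34846/3 ≈ 11615.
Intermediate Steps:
g(I) = 2/I (g(I) = 1/I + 1/I = 2/I)
11668 + (-109*g(u(3)) + 20) = 11668 + (-218/3 + 20) = 11668 - 158/3 = 34846/3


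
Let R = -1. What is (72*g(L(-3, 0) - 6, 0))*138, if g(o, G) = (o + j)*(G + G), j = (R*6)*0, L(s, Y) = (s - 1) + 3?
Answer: 0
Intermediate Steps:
L(s, Y) = 2 + s (L(s, Y) = (-1 + s) + 3 = 2 + s)
j = 0 (j = -1*6*0 = -6*0 = 0)
g(o, G) = 2*G*o (g(o, G) = (o + 0)*(G + G) = o*(2*G) = 2*G*o)
(72*g(L(-3, 0) - 6, 0))*138 = (72*(2*0*((2 - 3) - 6)))*138 = (72*(2*0*(-1 - 6)))*138 = (72*(2*0*(-7)))*138 = (72*0)*138 = 0*138 = 0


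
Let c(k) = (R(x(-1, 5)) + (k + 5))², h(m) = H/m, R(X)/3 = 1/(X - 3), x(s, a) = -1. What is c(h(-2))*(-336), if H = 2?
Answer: -3549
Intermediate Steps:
R(X) = 3/(-3 + X) (R(X) = 3/(X - 3) = 3/(-3 + X))
h(m) = 2/m
c(k) = (17/4 + k)² (c(k) = (3/(-3 - 1) + (k + 5))² = (3/(-4) + (5 + k))² = (3*(-¼) + (5 + k))² = (-¾ + (5 + k))² = (17/4 + k)²)
c(h(-2))*(-336) = ((17 + 4*(2/(-2)))²/16)*(-336) = ((17 + 4*(2*(-½)))²/16)*(-336) = ((17 + 4*(-1))²/16)*(-336) = ((17 - 4)²/16)*(-336) = ((1/16)*13²)*(-336) = ((1/16)*169)*(-336) = (169/16)*(-336) = -3549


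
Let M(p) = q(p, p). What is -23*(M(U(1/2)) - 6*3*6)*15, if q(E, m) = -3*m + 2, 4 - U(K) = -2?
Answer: 42780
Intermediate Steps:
U(K) = 6 (U(K) = 4 - 1*(-2) = 4 + 2 = 6)
q(E, m) = 2 - 3*m
M(p) = 2 - 3*p
-23*(M(U(1/2)) - 6*3*6)*15 = -23*((2 - 3*6) - 6*3*6)*15 = -23*((2 - 18) - 18*6)*15 = -23*(-16 - 1*108)*15 = -23*(-16 - 108)*15 = -23*(-124)*15 = 2852*15 = 42780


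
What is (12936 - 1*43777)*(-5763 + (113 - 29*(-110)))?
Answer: 75868860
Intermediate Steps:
(12936 - 1*43777)*(-5763 + (113 - 29*(-110))) = (12936 - 43777)*(-5763 + (113 + 3190)) = -30841*(-5763 + 3303) = -30841*(-2460) = 75868860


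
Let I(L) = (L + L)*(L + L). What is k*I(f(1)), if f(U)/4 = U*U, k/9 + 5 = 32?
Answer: 15552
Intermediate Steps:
k = 243 (k = -45 + 9*32 = -45 + 288 = 243)
f(U) = 4*U**2 (f(U) = 4*(U*U) = 4*U**2)
I(L) = 4*L**2 (I(L) = (2*L)*(2*L) = 4*L**2)
k*I(f(1)) = 243*(4*(4*1**2)**2) = 243*(4*(4*1)**2) = 243*(4*4**2) = 243*(4*16) = 243*64 = 15552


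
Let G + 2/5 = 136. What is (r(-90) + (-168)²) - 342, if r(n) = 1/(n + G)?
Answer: 6357101/228 ≈ 27882.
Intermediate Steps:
G = 678/5 (G = -⅖ + 136 = 678/5 ≈ 135.60)
r(n) = 1/(678/5 + n) (r(n) = 1/(n + 678/5) = 1/(678/5 + n))
(r(-90) + (-168)²) - 342 = (5/(678 + 5*(-90)) + (-168)²) - 342 = (5/(678 - 450) + 28224) - 342 = (5/228 + 28224) - 342 = 6435077/228 - 342 = 6357101/228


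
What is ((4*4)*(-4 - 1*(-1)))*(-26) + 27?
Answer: 1275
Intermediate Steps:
((4*4)*(-4 - 1*(-1)))*(-26) + 27 = (16*(-4 + 1))*(-26) + 27 = (16*(-3))*(-26) + 27 = -48*(-26) + 27 = 1248 + 27 = 1275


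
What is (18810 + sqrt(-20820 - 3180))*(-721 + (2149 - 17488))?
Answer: -302088600 - 642400*I*sqrt(15) ≈ -3.0209e+8 - 2.488e+6*I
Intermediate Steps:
(18810 + sqrt(-20820 - 3180))*(-721 + (2149 - 17488)) = (18810 + sqrt(-24000))*(-721 - 15339) = (18810 + 40*I*sqrt(15))*(-16060) = -302088600 - 642400*I*sqrt(15)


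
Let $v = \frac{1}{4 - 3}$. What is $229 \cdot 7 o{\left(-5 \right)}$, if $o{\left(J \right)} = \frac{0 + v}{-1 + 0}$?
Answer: $-1603$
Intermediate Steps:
$v = 1$ ($v = 1^{-1} = 1$)
$o{\left(J \right)} = -1$ ($o{\left(J \right)} = \frac{0 + 1}{-1 + 0} = 1 \frac{1}{-1} = 1 \left(-1\right) = -1$)
$229 \cdot 7 o{\left(-5 \right)} = 229 \cdot 7 \left(-1\right) = 229 \left(-7\right) = -1603$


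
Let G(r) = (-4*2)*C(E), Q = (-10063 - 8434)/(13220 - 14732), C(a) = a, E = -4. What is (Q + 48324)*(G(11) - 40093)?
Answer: -418261935355/216 ≈ -1.9364e+9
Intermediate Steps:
Q = 18497/1512 (Q = -18497/(-1512) = -18497*(-1/1512) = 18497/1512 ≈ 12.233)
G(r) = 32 (G(r) = -4*2*(-4) = -8*(-4) = 32)
(Q + 48324)*(G(11) - 40093) = (18497/1512 + 48324)*(32 - 40093) = (73084385/1512)*(-40061) = -418261935355/216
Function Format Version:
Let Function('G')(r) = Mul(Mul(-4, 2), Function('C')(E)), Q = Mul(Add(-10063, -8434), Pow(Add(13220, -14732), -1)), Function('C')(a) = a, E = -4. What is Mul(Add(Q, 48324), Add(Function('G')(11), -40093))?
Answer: Rational(-418261935355, 216) ≈ -1.9364e+9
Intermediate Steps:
Q = Rational(18497, 1512) (Q = Mul(-18497, Pow(-1512, -1)) = Mul(-18497, Rational(-1, 1512)) = Rational(18497, 1512) ≈ 12.233)
Function('G')(r) = 32 (Function('G')(r) = Mul(Mul(-4, 2), -4) = Mul(-8, -4) = 32)
Mul(Add(Q, 48324), Add(Function('G')(11), -40093)) = Mul(Add(Rational(18497, 1512), 48324), Add(32, -40093)) = Mul(Rational(73084385, 1512), -40061) = Rational(-418261935355, 216)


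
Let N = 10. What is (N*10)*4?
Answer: 400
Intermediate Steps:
(N*10)*4 = (10*10)*4 = 100*4 = 400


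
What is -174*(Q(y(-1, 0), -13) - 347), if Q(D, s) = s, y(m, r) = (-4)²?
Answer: 62640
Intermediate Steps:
y(m, r) = 16
-174*(Q(y(-1, 0), -13) - 347) = -174*(-13 - 347) = -174*(-360) = 62640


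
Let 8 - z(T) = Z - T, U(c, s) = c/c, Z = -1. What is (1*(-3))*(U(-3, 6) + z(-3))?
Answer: -21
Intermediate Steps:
U(c, s) = 1
z(T) = 9 + T (z(T) = 8 - (-1 - T) = 8 + (1 + T) = 9 + T)
(1*(-3))*(U(-3, 6) + z(-3)) = (1*(-3))*(1 + (9 - 3)) = -3*(1 + 6) = -3*7 = -21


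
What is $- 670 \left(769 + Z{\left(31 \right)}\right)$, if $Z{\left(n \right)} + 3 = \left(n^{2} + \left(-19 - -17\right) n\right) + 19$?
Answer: $-1128280$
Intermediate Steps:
$Z{\left(n \right)} = 16 + n^{2} - 2 n$ ($Z{\left(n \right)} = -3 + \left(\left(n^{2} + \left(-19 - -17\right) n\right) + 19\right) = -3 + \left(\left(n^{2} + \left(-19 + 17\right) n\right) + 19\right) = -3 + \left(\left(n^{2} - 2 n\right) + 19\right) = -3 + \left(19 + n^{2} - 2 n\right) = 16 + n^{2} - 2 n$)
$- 670 \left(769 + Z{\left(31 \right)}\right) = - 670 \left(769 + \left(16 + 31^{2} - 62\right)\right) = - 670 \left(769 + \left(16 + 961 - 62\right)\right) = - 670 \left(769 + 915\right) = \left(-670\right) 1684 = -1128280$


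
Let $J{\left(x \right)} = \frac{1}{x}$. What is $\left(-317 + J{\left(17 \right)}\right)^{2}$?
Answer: $\frac{29030544}{289} \approx 1.0045 \cdot 10^{5}$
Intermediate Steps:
$\left(-317 + J{\left(17 \right)}\right)^{2} = \left(-317 + \frac{1}{17}\right)^{2} = \left(- \frac{5388}{17}\right)^{2} = \frac{29030544}{289}$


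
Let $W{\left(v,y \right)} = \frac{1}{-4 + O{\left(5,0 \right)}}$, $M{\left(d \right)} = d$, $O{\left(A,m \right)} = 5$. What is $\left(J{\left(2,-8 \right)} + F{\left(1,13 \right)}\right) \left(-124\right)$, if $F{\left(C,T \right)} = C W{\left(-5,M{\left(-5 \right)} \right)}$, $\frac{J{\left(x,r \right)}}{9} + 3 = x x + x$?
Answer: $-3472$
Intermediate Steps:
$J{\left(x,r \right)} = -27 + 9 x + 9 x^{2}$ ($J{\left(x,r \right)} = -27 + 9 \left(x x + x\right) = -27 + 9 \left(x^{2} + x\right) = -27 + 9 \left(x + x^{2}\right) = -27 + \left(9 x + 9 x^{2}\right) = -27 + 9 x + 9 x^{2}$)
$W{\left(v,y \right)} = 1$ ($W{\left(v,y \right)} = \frac{1}{-4 + 5} = 1^{-1} = 1$)
$F{\left(C,T \right)} = C$ ($F{\left(C,T \right)} = C 1 = C$)
$\left(J{\left(2,-8 \right)} + F{\left(1,13 \right)}\right) \left(-124\right) = \left(\left(-27 + 9 \cdot 2 + 9 \cdot 2^{2}\right) + 1\right) \left(-124\right) = \left(\left(-27 + 18 + 9 \cdot 4\right) + 1\right) \left(-124\right) = \left(\left(-27 + 18 + 36\right) + 1\right) \left(-124\right) = \left(27 + 1\right) \left(-124\right) = 28 \left(-124\right) = -3472$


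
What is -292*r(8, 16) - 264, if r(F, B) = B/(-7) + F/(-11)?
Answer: 47416/77 ≈ 615.79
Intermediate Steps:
r(F, B) = -B/7 - F/11 (r(F, B) = B*(-⅐) + F*(-1/11) = -B/7 - F/11)
-292*r(8, 16) - 264 = -292*(-⅐*16 - 1/11*8) - 264 = -292*(-16/7 - 8/11) - 264 = -292*(-232/77) - 264 = 67744/77 - 264 = 47416/77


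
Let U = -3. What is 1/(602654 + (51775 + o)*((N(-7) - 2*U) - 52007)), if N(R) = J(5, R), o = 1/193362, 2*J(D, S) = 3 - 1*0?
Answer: -386724/1040933953220953 ≈ -3.7152e-10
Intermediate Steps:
J(D, S) = 3/2 (J(D, S) = (3 - 1*0)/2 = (3 + 0)/2 = (½)*3 = 3/2)
o = 1/193362 ≈ 5.1716e-6
N(R) = 3/2
1/(602654 + (51775 + o)*((N(-7) - 2*U) - 52007)) = 1/(602654 + (51775 + 1/193362)*((3/2 - 2*(-3)) - 52007)) = 1/(602654 + 10011317551*((3/2 + 6) - 52007)/193362) = 1/(602654 + 10011317551*(15/2 - 52007)/193362) = 1/(602654 + (10011317551/193362)*(-103999/2)) = 1/(602654 - 1041167013986449/386724) = 1/(-1040933953220953/386724) = -386724/1040933953220953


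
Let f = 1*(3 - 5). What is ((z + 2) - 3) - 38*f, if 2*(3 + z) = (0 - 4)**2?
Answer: 80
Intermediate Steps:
f = -2 (f = 1*(-2) = -2)
z = 5 (z = -3 + (0 - 4)**2/2 = -3 + (1/2)*(-4)**2 = -3 + (1/2)*16 = -3 + 8 = 5)
((z + 2) - 3) - 38*f = ((5 + 2) - 3) - 38*(-2) = (7 - 3) + 76 = 4 + 76 = 80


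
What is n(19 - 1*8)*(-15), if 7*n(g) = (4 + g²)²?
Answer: -234375/7 ≈ -33482.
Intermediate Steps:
n(g) = (4 + g²)²/7
n(19 - 1*8)*(-15) = ((4 + (19 - 1*8)²)²/7)*(-15) = ((4 + (19 - 8)²)²/7)*(-15) = ((4 + 11²)²/7)*(-15) = ((4 + 121)²/7)*(-15) = ((⅐)*125²)*(-15) = ((⅐)*15625)*(-15) = (15625/7)*(-15) = -234375/7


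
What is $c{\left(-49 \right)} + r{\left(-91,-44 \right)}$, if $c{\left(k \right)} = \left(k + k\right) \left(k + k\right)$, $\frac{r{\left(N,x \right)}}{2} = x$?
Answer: $9516$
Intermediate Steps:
$r{\left(N,x \right)} = 2 x$
$c{\left(k \right)} = 4 k^{2}$ ($c{\left(k \right)} = 2 k 2 k = 4 k^{2}$)
$c{\left(-49 \right)} + r{\left(-91,-44 \right)} = 4 \left(-49\right)^{2} + 2 \left(-44\right) = 4 \cdot 2401 - 88 = 9604 - 88 = 9516$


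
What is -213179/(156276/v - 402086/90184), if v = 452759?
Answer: 4352221710144212/83977230245 ≈ 51826.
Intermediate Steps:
-213179/(156276/v - 402086/90184) = -213179/(156276/452759 - 402086/90184) = -213179/(156276*(1/452759) - 402086*1/90184) = -213179/(156276/452759 - 201043/45092) = -213179/(-83977230245/20415808828) = -213179*(-20415808828/83977230245) = 4352221710144212/83977230245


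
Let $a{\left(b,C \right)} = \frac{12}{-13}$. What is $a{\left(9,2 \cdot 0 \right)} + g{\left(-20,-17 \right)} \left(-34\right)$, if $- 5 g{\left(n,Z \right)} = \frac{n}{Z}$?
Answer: $\frac{92}{13} \approx 7.0769$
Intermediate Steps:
$g{\left(n,Z \right)} = - \frac{n}{5 Z}$ ($g{\left(n,Z \right)} = - \frac{n \frac{1}{Z}}{5} = - \frac{n}{5 Z}$)
$a{\left(b,C \right)} = - \frac{12}{13}$ ($a{\left(b,C \right)} = 12 \left(- \frac{1}{13}\right) = - \frac{12}{13}$)
$a{\left(9,2 \cdot 0 \right)} + g{\left(-20,-17 \right)} \left(-34\right) = - \frac{12}{13} + \left(- \frac{1}{5}\right) \left(-20\right) \frac{1}{-17} \left(-34\right) = - \frac{12}{13} + \left(- \frac{1}{5}\right) \left(-20\right) \left(- \frac{1}{17}\right) \left(-34\right) = - \frac{12}{13} - -8 = - \frac{12}{13} + 8 = \frac{92}{13}$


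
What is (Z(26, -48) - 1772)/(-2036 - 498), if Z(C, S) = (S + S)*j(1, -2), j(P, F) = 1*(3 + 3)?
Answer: 1174/1267 ≈ 0.92660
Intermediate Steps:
j(P, F) = 6 (j(P, F) = 1*6 = 6)
Z(C, S) = 12*S (Z(C, S) = (S + S)*6 = (2*S)*6 = 12*S)
(Z(26, -48) - 1772)/(-2036 - 498) = (12*(-48) - 1772)/(-2036 - 498) = (-576 - 1772)/(-2534) = -2348*(-1/2534) = 1174/1267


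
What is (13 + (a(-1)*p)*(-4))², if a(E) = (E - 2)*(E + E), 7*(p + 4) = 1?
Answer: 546121/49 ≈ 11145.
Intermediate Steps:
p = -27/7 (p = -4 + (⅐)*1 = -4 + ⅐ = -27/7 ≈ -3.8571)
a(E) = 2*E*(-2 + E) (a(E) = (-2 + E)*(2*E) = 2*E*(-2 + E))
(13 + (a(-1)*p)*(-4))² = (13 + ((2*(-1)*(-2 - 1))*(-27/7))*(-4))² = (13 + ((2*(-1)*(-3))*(-27/7))*(-4))² = (13 + (6*(-27/7))*(-4))² = (13 - 162/7*(-4))² = (13 + 648/7)² = (739/7)² = 546121/49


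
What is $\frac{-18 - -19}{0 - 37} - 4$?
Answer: $- \frac{149}{37} \approx -4.027$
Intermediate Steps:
$\frac{-18 - -19}{0 - 37} - 4 = \frac{-18 + 19}{-37} - 4 = \left(- \frac{1}{37}\right) 1 - 4 = - \frac{1}{37} - 4 = - \frac{149}{37}$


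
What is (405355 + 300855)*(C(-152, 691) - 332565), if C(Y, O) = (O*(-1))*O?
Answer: -572062585660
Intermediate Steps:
C(Y, O) = -O² (C(Y, O) = (-O)*O = -O²)
(405355 + 300855)*(C(-152, 691) - 332565) = (405355 + 300855)*(-1*691² - 332565) = 706210*(-1*477481 - 332565) = 706210*(-477481 - 332565) = 706210*(-810046) = -572062585660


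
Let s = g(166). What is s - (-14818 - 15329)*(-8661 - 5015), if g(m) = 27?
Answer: -412290345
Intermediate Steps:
s = 27
s - (-14818 - 15329)*(-8661 - 5015) = 27 - (-14818 - 15329)*(-8661 - 5015) = 27 - (-30147)*(-13676) = 27 - 1*412290372 = 27 - 412290372 = -412290345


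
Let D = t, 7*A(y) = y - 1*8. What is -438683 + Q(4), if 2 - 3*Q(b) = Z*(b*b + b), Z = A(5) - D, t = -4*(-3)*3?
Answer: -9207229/21 ≈ -4.3844e+5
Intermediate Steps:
A(y) = -8/7 + y/7 (A(y) = (y - 1*8)/7 = (y - 8)/7 = (-8 + y)/7 = -8/7 + y/7)
t = 36 (t = 12*3 = 36)
D = 36
Z = -255/7 (Z = (-8/7 + (⅐)*5) - 1*36 = (-8/7 + 5/7) - 36 = -3/7 - 36 = -255/7 ≈ -36.429)
Q(b) = ⅔ + 85*b/7 + 85*b²/7 (Q(b) = ⅔ - (-85)*(b*b + b)/7 = ⅔ - (-85)*(b² + b)/7 = ⅔ - (-85)*(b + b²)/7 = ⅔ - (-255*b/7 - 255*b²/7)/3 = ⅔ + (85*b/7 + 85*b²/7) = ⅔ + 85*b/7 + 85*b²/7)
-438683 + Q(4) = -438683 + (⅔ + (85/7)*4 + (85/7)*4²) = -438683 + (⅔ + 340/7 + (85/7)*16) = -438683 + (⅔ + 340/7 + 1360/7) = -438683 + 5114/21 = -9207229/21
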